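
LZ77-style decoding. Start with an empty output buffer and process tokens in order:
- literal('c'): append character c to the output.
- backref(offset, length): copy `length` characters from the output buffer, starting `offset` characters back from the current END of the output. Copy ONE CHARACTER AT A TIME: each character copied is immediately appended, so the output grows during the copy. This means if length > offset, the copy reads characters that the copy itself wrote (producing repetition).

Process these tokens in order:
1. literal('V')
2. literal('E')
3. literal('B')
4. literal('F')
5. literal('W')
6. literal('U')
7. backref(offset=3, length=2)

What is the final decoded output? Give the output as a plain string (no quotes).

Answer: VEBFWUFW

Derivation:
Token 1: literal('V'). Output: "V"
Token 2: literal('E'). Output: "VE"
Token 3: literal('B'). Output: "VEB"
Token 4: literal('F'). Output: "VEBF"
Token 5: literal('W'). Output: "VEBFW"
Token 6: literal('U'). Output: "VEBFWU"
Token 7: backref(off=3, len=2). Copied 'FW' from pos 3. Output: "VEBFWUFW"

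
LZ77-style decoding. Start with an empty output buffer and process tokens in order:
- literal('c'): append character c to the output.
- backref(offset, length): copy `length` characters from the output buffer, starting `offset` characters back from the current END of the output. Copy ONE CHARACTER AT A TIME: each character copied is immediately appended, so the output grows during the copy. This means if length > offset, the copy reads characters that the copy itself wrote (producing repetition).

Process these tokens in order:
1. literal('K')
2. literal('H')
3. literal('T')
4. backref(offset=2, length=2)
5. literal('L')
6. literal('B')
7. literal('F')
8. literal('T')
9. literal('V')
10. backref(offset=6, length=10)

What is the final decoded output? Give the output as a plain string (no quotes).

Token 1: literal('K'). Output: "K"
Token 2: literal('H'). Output: "KH"
Token 3: literal('T'). Output: "KHT"
Token 4: backref(off=2, len=2). Copied 'HT' from pos 1. Output: "KHTHT"
Token 5: literal('L'). Output: "KHTHTL"
Token 6: literal('B'). Output: "KHTHTLB"
Token 7: literal('F'). Output: "KHTHTLBF"
Token 8: literal('T'). Output: "KHTHTLBFT"
Token 9: literal('V'). Output: "KHTHTLBFTV"
Token 10: backref(off=6, len=10) (overlapping!). Copied 'TLBFTVTLBF' from pos 4. Output: "KHTHTLBFTVTLBFTVTLBF"

Answer: KHTHTLBFTVTLBFTVTLBF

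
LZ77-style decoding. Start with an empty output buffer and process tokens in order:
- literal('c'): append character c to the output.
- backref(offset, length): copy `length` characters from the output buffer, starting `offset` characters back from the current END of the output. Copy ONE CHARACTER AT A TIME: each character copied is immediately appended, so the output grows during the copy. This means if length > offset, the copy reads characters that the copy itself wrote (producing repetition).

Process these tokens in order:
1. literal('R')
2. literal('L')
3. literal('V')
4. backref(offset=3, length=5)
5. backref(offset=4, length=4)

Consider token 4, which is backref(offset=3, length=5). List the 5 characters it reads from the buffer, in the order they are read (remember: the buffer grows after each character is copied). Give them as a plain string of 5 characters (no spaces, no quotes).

Token 1: literal('R'). Output: "R"
Token 2: literal('L'). Output: "RL"
Token 3: literal('V'). Output: "RLV"
Token 4: backref(off=3, len=5). Buffer before: "RLV" (len 3)
  byte 1: read out[0]='R', append. Buffer now: "RLVR"
  byte 2: read out[1]='L', append. Buffer now: "RLVRL"
  byte 3: read out[2]='V', append. Buffer now: "RLVRLV"
  byte 4: read out[3]='R', append. Buffer now: "RLVRLVR"
  byte 5: read out[4]='L', append. Buffer now: "RLVRLVRL"

Answer: RLVRL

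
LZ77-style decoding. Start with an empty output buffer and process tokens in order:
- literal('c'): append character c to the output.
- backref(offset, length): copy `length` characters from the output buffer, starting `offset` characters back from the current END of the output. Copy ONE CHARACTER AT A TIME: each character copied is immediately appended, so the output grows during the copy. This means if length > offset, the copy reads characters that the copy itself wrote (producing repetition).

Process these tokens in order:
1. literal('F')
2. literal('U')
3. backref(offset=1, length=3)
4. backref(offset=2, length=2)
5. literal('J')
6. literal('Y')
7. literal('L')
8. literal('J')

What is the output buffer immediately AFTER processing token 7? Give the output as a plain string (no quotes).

Token 1: literal('F'). Output: "F"
Token 2: literal('U'). Output: "FU"
Token 3: backref(off=1, len=3) (overlapping!). Copied 'UUU' from pos 1. Output: "FUUUU"
Token 4: backref(off=2, len=2). Copied 'UU' from pos 3. Output: "FUUUUUU"
Token 5: literal('J'). Output: "FUUUUUUJ"
Token 6: literal('Y'). Output: "FUUUUUUJY"
Token 7: literal('L'). Output: "FUUUUUUJYL"

Answer: FUUUUUUJYL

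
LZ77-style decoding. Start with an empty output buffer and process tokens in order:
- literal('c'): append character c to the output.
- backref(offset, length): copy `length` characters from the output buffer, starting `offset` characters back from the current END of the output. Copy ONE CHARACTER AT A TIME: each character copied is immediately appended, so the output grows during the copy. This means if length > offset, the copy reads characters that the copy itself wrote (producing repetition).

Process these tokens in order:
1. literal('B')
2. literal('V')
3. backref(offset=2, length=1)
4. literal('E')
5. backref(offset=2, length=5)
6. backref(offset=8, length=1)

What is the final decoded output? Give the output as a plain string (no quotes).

Answer: BVBEBEBEBV

Derivation:
Token 1: literal('B'). Output: "B"
Token 2: literal('V'). Output: "BV"
Token 3: backref(off=2, len=1). Copied 'B' from pos 0. Output: "BVB"
Token 4: literal('E'). Output: "BVBE"
Token 5: backref(off=2, len=5) (overlapping!). Copied 'BEBEB' from pos 2. Output: "BVBEBEBEB"
Token 6: backref(off=8, len=1). Copied 'V' from pos 1. Output: "BVBEBEBEBV"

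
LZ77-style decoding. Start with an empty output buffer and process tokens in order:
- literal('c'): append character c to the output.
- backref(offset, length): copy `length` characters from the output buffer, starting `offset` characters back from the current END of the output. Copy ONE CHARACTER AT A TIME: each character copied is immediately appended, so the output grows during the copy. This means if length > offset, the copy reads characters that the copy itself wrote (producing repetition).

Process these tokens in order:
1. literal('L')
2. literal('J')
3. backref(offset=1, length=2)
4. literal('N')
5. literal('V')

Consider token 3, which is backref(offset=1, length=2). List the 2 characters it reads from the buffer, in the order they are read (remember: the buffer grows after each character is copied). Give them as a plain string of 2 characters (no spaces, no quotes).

Token 1: literal('L'). Output: "L"
Token 2: literal('J'). Output: "LJ"
Token 3: backref(off=1, len=2). Buffer before: "LJ" (len 2)
  byte 1: read out[1]='J', append. Buffer now: "LJJ"
  byte 2: read out[2]='J', append. Buffer now: "LJJJ"

Answer: JJ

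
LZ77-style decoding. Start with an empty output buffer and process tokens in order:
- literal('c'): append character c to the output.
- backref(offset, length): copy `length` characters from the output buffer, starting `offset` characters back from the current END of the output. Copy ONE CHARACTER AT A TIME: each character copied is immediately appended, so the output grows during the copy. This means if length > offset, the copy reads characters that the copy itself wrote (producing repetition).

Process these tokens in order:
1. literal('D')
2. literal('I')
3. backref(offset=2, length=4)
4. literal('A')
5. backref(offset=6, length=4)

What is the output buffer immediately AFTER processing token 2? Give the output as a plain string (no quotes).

Token 1: literal('D'). Output: "D"
Token 2: literal('I'). Output: "DI"

Answer: DI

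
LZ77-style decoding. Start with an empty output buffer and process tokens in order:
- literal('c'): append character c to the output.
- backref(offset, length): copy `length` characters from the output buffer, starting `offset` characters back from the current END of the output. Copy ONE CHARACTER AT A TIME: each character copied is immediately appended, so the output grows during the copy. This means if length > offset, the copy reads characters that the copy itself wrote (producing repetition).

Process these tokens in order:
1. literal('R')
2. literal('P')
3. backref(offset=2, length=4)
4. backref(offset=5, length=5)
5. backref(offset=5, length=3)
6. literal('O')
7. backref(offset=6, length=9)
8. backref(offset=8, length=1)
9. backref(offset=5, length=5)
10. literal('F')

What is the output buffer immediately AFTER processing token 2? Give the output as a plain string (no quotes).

Answer: RP

Derivation:
Token 1: literal('R'). Output: "R"
Token 2: literal('P'). Output: "RP"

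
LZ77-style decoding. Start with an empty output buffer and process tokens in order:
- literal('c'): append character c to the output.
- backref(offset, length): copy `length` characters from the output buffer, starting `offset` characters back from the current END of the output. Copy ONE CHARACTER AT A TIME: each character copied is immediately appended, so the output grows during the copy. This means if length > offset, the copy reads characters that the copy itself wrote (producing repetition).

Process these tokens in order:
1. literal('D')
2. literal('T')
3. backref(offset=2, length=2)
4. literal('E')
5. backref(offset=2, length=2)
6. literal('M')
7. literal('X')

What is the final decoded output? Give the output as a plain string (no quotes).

Answer: DTDTETEMX

Derivation:
Token 1: literal('D'). Output: "D"
Token 2: literal('T'). Output: "DT"
Token 3: backref(off=2, len=2). Copied 'DT' from pos 0. Output: "DTDT"
Token 4: literal('E'). Output: "DTDTE"
Token 5: backref(off=2, len=2). Copied 'TE' from pos 3. Output: "DTDTETE"
Token 6: literal('M'). Output: "DTDTETEM"
Token 7: literal('X'). Output: "DTDTETEMX"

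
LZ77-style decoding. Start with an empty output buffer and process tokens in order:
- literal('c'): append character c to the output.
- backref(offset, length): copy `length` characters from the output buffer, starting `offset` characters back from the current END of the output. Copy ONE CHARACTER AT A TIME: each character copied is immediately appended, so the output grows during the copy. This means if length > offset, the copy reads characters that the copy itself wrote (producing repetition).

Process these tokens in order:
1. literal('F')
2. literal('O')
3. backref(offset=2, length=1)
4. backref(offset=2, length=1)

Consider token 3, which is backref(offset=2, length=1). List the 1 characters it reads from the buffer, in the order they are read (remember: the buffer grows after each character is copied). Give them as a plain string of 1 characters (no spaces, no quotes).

Token 1: literal('F'). Output: "F"
Token 2: literal('O'). Output: "FO"
Token 3: backref(off=2, len=1). Buffer before: "FO" (len 2)
  byte 1: read out[0]='F', append. Buffer now: "FOF"

Answer: F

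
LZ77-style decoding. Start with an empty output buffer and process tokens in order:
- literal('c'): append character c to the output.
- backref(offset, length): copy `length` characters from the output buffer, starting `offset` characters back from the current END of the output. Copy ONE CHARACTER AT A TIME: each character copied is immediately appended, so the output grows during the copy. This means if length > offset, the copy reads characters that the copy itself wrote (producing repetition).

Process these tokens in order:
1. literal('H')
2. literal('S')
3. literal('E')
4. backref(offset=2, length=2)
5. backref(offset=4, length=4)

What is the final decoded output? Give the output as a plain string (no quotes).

Answer: HSESESESE

Derivation:
Token 1: literal('H'). Output: "H"
Token 2: literal('S'). Output: "HS"
Token 3: literal('E'). Output: "HSE"
Token 4: backref(off=2, len=2). Copied 'SE' from pos 1. Output: "HSESE"
Token 5: backref(off=4, len=4). Copied 'SESE' from pos 1. Output: "HSESESESE"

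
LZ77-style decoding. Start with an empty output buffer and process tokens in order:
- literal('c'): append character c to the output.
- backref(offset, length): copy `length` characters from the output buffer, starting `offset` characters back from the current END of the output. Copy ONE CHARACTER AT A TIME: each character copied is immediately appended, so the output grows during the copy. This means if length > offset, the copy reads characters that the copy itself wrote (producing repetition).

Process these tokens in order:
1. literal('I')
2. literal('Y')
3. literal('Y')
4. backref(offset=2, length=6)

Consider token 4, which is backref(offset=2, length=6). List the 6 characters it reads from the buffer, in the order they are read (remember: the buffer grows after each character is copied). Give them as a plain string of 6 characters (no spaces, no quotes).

Answer: YYYYYY

Derivation:
Token 1: literal('I'). Output: "I"
Token 2: literal('Y'). Output: "IY"
Token 3: literal('Y'). Output: "IYY"
Token 4: backref(off=2, len=6). Buffer before: "IYY" (len 3)
  byte 1: read out[1]='Y', append. Buffer now: "IYYY"
  byte 2: read out[2]='Y', append. Buffer now: "IYYYY"
  byte 3: read out[3]='Y', append. Buffer now: "IYYYYY"
  byte 4: read out[4]='Y', append. Buffer now: "IYYYYYY"
  byte 5: read out[5]='Y', append. Buffer now: "IYYYYYYY"
  byte 6: read out[6]='Y', append. Buffer now: "IYYYYYYYY"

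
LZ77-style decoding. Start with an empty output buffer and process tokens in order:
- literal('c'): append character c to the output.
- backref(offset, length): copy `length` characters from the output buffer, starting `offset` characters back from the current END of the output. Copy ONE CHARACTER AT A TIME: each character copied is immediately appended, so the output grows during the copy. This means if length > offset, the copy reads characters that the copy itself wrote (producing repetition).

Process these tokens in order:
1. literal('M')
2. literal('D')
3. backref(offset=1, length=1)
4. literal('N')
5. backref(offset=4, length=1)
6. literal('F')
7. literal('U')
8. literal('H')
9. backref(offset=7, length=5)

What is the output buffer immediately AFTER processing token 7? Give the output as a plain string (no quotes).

Token 1: literal('M'). Output: "M"
Token 2: literal('D'). Output: "MD"
Token 3: backref(off=1, len=1). Copied 'D' from pos 1. Output: "MDD"
Token 4: literal('N'). Output: "MDDN"
Token 5: backref(off=4, len=1). Copied 'M' from pos 0. Output: "MDDNM"
Token 6: literal('F'). Output: "MDDNMF"
Token 7: literal('U'). Output: "MDDNMFU"

Answer: MDDNMFU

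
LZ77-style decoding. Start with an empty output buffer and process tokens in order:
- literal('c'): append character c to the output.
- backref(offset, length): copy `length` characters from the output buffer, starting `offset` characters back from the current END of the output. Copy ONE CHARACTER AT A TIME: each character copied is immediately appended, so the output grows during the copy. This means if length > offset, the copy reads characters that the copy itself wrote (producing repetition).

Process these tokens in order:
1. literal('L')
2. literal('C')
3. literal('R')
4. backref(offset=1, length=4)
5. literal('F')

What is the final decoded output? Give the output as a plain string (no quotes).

Answer: LCRRRRRF

Derivation:
Token 1: literal('L'). Output: "L"
Token 2: literal('C'). Output: "LC"
Token 3: literal('R'). Output: "LCR"
Token 4: backref(off=1, len=4) (overlapping!). Copied 'RRRR' from pos 2. Output: "LCRRRRR"
Token 5: literal('F'). Output: "LCRRRRRF"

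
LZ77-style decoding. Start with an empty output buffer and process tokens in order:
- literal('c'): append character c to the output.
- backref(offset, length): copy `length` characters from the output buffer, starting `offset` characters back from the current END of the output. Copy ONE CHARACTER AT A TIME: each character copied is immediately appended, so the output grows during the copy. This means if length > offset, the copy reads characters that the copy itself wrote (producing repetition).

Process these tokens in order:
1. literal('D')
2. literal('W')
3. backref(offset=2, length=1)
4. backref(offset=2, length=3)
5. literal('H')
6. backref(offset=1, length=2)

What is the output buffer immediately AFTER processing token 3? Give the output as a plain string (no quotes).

Token 1: literal('D'). Output: "D"
Token 2: literal('W'). Output: "DW"
Token 3: backref(off=2, len=1). Copied 'D' from pos 0. Output: "DWD"

Answer: DWD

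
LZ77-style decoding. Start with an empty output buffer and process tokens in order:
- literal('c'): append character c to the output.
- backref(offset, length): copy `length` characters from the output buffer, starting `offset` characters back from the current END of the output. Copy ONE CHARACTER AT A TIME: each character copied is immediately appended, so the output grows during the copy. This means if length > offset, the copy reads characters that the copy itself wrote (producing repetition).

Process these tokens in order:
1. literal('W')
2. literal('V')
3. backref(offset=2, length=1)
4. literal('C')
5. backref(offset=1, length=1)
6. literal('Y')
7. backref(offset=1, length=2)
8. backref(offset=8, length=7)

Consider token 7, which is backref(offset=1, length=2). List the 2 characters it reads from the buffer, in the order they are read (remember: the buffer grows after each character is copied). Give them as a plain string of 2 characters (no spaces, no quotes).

Answer: YY

Derivation:
Token 1: literal('W'). Output: "W"
Token 2: literal('V'). Output: "WV"
Token 3: backref(off=2, len=1). Copied 'W' from pos 0. Output: "WVW"
Token 4: literal('C'). Output: "WVWC"
Token 5: backref(off=1, len=1). Copied 'C' from pos 3. Output: "WVWCC"
Token 6: literal('Y'). Output: "WVWCCY"
Token 7: backref(off=1, len=2). Buffer before: "WVWCCY" (len 6)
  byte 1: read out[5]='Y', append. Buffer now: "WVWCCYY"
  byte 2: read out[6]='Y', append. Buffer now: "WVWCCYYY"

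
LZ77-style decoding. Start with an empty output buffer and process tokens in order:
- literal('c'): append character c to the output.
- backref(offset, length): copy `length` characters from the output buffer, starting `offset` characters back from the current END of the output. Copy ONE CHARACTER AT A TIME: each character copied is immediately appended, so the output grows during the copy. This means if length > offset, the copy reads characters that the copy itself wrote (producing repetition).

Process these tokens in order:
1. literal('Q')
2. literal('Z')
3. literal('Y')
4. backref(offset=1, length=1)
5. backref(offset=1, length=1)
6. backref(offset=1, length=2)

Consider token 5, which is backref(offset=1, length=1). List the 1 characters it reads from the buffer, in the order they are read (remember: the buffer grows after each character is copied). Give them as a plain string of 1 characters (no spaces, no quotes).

Answer: Y

Derivation:
Token 1: literal('Q'). Output: "Q"
Token 2: literal('Z'). Output: "QZ"
Token 3: literal('Y'). Output: "QZY"
Token 4: backref(off=1, len=1). Copied 'Y' from pos 2. Output: "QZYY"
Token 5: backref(off=1, len=1). Buffer before: "QZYY" (len 4)
  byte 1: read out[3]='Y', append. Buffer now: "QZYYY"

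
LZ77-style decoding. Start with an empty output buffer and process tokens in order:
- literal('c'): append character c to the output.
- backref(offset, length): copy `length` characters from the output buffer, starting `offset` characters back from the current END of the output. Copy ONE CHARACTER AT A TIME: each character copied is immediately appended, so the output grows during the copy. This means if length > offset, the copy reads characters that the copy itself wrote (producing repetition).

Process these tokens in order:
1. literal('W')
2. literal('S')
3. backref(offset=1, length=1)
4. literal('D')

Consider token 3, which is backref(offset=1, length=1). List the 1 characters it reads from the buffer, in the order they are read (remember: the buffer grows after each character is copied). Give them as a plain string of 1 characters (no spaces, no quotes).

Token 1: literal('W'). Output: "W"
Token 2: literal('S'). Output: "WS"
Token 3: backref(off=1, len=1). Buffer before: "WS" (len 2)
  byte 1: read out[1]='S', append. Buffer now: "WSS"

Answer: S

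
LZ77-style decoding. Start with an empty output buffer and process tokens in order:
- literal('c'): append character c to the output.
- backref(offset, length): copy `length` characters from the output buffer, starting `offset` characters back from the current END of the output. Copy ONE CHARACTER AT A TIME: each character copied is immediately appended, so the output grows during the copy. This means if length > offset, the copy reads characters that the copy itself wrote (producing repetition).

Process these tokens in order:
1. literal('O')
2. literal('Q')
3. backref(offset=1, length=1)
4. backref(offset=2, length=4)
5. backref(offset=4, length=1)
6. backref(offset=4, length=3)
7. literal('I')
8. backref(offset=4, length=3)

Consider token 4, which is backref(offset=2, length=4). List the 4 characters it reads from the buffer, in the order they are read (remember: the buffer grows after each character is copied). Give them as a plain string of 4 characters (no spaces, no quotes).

Answer: QQQQ

Derivation:
Token 1: literal('O'). Output: "O"
Token 2: literal('Q'). Output: "OQ"
Token 3: backref(off=1, len=1). Copied 'Q' from pos 1. Output: "OQQ"
Token 4: backref(off=2, len=4). Buffer before: "OQQ" (len 3)
  byte 1: read out[1]='Q', append. Buffer now: "OQQQ"
  byte 2: read out[2]='Q', append. Buffer now: "OQQQQ"
  byte 3: read out[3]='Q', append. Buffer now: "OQQQQQ"
  byte 4: read out[4]='Q', append. Buffer now: "OQQQQQQ"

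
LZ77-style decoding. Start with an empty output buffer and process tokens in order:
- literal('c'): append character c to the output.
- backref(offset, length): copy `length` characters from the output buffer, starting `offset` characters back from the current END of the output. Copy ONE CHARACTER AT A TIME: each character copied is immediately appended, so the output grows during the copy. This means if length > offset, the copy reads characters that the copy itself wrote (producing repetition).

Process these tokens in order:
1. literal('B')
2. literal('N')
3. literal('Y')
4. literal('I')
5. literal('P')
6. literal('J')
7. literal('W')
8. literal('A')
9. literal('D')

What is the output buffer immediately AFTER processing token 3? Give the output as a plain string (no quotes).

Answer: BNY

Derivation:
Token 1: literal('B'). Output: "B"
Token 2: literal('N'). Output: "BN"
Token 3: literal('Y'). Output: "BNY"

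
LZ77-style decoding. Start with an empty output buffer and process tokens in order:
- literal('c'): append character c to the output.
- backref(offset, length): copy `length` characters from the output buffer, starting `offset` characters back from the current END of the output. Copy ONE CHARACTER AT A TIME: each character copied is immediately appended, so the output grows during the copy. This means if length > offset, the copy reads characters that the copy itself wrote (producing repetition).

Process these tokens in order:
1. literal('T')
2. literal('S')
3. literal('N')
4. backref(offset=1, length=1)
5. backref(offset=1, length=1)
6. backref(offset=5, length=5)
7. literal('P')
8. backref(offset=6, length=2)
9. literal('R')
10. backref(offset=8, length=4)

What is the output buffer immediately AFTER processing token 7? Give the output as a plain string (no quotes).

Token 1: literal('T'). Output: "T"
Token 2: literal('S'). Output: "TS"
Token 3: literal('N'). Output: "TSN"
Token 4: backref(off=1, len=1). Copied 'N' from pos 2. Output: "TSNN"
Token 5: backref(off=1, len=1). Copied 'N' from pos 3. Output: "TSNNN"
Token 6: backref(off=5, len=5). Copied 'TSNNN' from pos 0. Output: "TSNNNTSNNN"
Token 7: literal('P'). Output: "TSNNNTSNNNP"

Answer: TSNNNTSNNNP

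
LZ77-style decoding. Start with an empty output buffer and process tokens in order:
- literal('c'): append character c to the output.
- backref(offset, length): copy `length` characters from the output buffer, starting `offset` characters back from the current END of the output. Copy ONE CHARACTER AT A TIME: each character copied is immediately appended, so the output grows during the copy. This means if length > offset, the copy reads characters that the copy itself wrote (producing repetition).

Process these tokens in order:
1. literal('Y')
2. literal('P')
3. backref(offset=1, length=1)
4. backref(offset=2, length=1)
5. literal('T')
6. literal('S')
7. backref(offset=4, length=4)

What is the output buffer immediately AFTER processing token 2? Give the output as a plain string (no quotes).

Answer: YP

Derivation:
Token 1: literal('Y'). Output: "Y"
Token 2: literal('P'). Output: "YP"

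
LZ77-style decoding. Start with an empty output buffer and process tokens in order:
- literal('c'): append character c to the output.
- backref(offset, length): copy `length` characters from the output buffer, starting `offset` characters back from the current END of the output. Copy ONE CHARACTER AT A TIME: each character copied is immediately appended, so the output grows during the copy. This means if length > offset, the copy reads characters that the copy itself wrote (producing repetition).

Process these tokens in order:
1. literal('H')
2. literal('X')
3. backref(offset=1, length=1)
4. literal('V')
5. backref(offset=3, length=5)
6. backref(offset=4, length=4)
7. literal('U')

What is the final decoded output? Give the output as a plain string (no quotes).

Answer: HXXVXXVXXXVXXU

Derivation:
Token 1: literal('H'). Output: "H"
Token 2: literal('X'). Output: "HX"
Token 3: backref(off=1, len=1). Copied 'X' from pos 1. Output: "HXX"
Token 4: literal('V'). Output: "HXXV"
Token 5: backref(off=3, len=5) (overlapping!). Copied 'XXVXX' from pos 1. Output: "HXXVXXVXX"
Token 6: backref(off=4, len=4). Copied 'XVXX' from pos 5. Output: "HXXVXXVXXXVXX"
Token 7: literal('U'). Output: "HXXVXXVXXXVXXU"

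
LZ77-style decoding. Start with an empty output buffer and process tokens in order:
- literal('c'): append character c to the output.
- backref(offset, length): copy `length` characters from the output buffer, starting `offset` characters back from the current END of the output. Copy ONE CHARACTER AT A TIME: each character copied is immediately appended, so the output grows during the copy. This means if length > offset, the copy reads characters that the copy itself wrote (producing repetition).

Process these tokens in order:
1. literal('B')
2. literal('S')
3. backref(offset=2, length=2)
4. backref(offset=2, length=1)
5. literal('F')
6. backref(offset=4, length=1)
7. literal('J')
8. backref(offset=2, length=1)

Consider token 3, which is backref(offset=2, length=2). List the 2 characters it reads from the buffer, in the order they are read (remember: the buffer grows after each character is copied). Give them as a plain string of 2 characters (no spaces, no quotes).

Answer: BS

Derivation:
Token 1: literal('B'). Output: "B"
Token 2: literal('S'). Output: "BS"
Token 3: backref(off=2, len=2). Buffer before: "BS" (len 2)
  byte 1: read out[0]='B', append. Buffer now: "BSB"
  byte 2: read out[1]='S', append. Buffer now: "BSBS"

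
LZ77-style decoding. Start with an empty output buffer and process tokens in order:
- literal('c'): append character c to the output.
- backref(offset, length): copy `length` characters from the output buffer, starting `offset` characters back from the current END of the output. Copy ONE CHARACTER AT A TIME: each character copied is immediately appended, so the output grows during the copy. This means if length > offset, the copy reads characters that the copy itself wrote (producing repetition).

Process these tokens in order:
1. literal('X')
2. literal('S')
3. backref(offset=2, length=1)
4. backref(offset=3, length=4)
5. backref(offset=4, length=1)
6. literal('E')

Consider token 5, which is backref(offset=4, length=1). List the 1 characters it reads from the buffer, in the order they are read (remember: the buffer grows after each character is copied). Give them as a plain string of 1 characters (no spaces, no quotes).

Token 1: literal('X'). Output: "X"
Token 2: literal('S'). Output: "XS"
Token 3: backref(off=2, len=1). Copied 'X' from pos 0. Output: "XSX"
Token 4: backref(off=3, len=4) (overlapping!). Copied 'XSXX' from pos 0. Output: "XSXXSXX"
Token 5: backref(off=4, len=1). Buffer before: "XSXXSXX" (len 7)
  byte 1: read out[3]='X', append. Buffer now: "XSXXSXXX"

Answer: X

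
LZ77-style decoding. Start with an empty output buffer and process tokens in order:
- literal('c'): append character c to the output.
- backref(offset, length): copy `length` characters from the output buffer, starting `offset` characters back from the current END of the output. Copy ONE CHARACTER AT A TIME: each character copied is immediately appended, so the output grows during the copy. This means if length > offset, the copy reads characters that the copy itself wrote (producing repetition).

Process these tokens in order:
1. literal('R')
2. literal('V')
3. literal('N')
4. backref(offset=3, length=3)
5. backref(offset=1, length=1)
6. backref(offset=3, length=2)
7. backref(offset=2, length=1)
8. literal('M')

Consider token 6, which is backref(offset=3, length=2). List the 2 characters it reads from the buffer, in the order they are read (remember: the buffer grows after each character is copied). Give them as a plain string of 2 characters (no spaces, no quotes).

Answer: VN

Derivation:
Token 1: literal('R'). Output: "R"
Token 2: literal('V'). Output: "RV"
Token 3: literal('N'). Output: "RVN"
Token 4: backref(off=3, len=3). Copied 'RVN' from pos 0. Output: "RVNRVN"
Token 5: backref(off=1, len=1). Copied 'N' from pos 5. Output: "RVNRVNN"
Token 6: backref(off=3, len=2). Buffer before: "RVNRVNN" (len 7)
  byte 1: read out[4]='V', append. Buffer now: "RVNRVNNV"
  byte 2: read out[5]='N', append. Buffer now: "RVNRVNNVN"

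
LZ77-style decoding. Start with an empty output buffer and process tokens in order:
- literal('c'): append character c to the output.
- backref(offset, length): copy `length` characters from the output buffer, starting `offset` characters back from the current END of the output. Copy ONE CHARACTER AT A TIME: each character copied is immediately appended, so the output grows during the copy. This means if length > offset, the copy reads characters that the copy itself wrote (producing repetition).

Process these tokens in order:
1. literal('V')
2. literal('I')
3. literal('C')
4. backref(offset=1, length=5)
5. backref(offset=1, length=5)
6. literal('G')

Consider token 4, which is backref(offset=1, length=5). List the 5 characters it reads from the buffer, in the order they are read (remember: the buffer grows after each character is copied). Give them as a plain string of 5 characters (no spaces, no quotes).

Token 1: literal('V'). Output: "V"
Token 2: literal('I'). Output: "VI"
Token 3: literal('C'). Output: "VIC"
Token 4: backref(off=1, len=5). Buffer before: "VIC" (len 3)
  byte 1: read out[2]='C', append. Buffer now: "VICC"
  byte 2: read out[3]='C', append. Buffer now: "VICCC"
  byte 3: read out[4]='C', append. Buffer now: "VICCCC"
  byte 4: read out[5]='C', append. Buffer now: "VICCCCC"
  byte 5: read out[6]='C', append. Buffer now: "VICCCCCC"

Answer: CCCCC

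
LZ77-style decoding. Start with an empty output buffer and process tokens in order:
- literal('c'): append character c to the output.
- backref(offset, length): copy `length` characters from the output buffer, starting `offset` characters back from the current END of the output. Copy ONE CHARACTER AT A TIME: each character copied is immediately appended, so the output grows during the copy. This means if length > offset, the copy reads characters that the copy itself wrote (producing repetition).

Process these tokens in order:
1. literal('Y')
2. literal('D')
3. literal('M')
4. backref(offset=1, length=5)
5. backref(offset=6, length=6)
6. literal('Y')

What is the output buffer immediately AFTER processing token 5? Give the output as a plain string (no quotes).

Token 1: literal('Y'). Output: "Y"
Token 2: literal('D'). Output: "YD"
Token 3: literal('M'). Output: "YDM"
Token 4: backref(off=1, len=5) (overlapping!). Copied 'MMMMM' from pos 2. Output: "YDMMMMMM"
Token 5: backref(off=6, len=6). Copied 'MMMMMM' from pos 2. Output: "YDMMMMMMMMMMMM"

Answer: YDMMMMMMMMMMMM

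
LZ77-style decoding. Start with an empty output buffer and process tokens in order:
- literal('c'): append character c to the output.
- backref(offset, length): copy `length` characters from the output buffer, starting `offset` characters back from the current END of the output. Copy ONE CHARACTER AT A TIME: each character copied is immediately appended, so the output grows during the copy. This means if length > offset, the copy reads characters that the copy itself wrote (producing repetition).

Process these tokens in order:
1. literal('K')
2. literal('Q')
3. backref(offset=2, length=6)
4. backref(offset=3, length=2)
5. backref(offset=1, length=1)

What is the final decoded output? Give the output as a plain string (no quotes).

Answer: KQKQKQKQQKK

Derivation:
Token 1: literal('K'). Output: "K"
Token 2: literal('Q'). Output: "KQ"
Token 3: backref(off=2, len=6) (overlapping!). Copied 'KQKQKQ' from pos 0. Output: "KQKQKQKQ"
Token 4: backref(off=3, len=2). Copied 'QK' from pos 5. Output: "KQKQKQKQQK"
Token 5: backref(off=1, len=1). Copied 'K' from pos 9. Output: "KQKQKQKQQKK"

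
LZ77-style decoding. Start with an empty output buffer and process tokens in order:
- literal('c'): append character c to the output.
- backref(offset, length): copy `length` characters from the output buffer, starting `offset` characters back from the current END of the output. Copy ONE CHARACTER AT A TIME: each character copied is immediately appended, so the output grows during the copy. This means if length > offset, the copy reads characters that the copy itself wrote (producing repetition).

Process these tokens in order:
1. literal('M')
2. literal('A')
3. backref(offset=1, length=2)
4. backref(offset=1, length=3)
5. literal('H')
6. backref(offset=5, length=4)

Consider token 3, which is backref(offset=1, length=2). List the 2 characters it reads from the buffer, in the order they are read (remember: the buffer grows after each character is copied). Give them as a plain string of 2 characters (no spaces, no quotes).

Answer: AA

Derivation:
Token 1: literal('M'). Output: "M"
Token 2: literal('A'). Output: "MA"
Token 3: backref(off=1, len=2). Buffer before: "MA" (len 2)
  byte 1: read out[1]='A', append. Buffer now: "MAA"
  byte 2: read out[2]='A', append. Buffer now: "MAAA"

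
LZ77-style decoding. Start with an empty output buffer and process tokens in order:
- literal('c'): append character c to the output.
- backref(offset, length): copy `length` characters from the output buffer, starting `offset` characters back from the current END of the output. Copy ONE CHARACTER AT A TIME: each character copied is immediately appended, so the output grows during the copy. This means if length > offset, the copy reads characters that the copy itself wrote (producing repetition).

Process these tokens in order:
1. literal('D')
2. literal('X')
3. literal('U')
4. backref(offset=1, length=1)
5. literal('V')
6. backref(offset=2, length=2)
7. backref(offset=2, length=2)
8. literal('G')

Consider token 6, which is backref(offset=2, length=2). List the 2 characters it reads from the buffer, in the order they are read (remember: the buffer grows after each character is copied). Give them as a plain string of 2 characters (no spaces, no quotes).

Token 1: literal('D'). Output: "D"
Token 2: literal('X'). Output: "DX"
Token 3: literal('U'). Output: "DXU"
Token 4: backref(off=1, len=1). Copied 'U' from pos 2. Output: "DXUU"
Token 5: literal('V'). Output: "DXUUV"
Token 6: backref(off=2, len=2). Buffer before: "DXUUV" (len 5)
  byte 1: read out[3]='U', append. Buffer now: "DXUUVU"
  byte 2: read out[4]='V', append. Buffer now: "DXUUVUV"

Answer: UV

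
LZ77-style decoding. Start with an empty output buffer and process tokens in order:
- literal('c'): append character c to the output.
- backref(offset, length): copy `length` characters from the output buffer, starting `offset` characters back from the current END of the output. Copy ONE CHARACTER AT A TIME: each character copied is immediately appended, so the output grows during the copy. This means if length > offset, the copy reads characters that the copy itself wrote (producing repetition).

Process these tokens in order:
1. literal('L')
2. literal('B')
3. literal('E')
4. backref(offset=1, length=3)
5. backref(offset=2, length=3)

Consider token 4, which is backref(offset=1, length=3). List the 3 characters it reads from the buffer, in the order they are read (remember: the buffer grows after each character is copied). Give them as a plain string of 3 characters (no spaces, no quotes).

Answer: EEE

Derivation:
Token 1: literal('L'). Output: "L"
Token 2: literal('B'). Output: "LB"
Token 3: literal('E'). Output: "LBE"
Token 4: backref(off=1, len=3). Buffer before: "LBE" (len 3)
  byte 1: read out[2]='E', append. Buffer now: "LBEE"
  byte 2: read out[3]='E', append. Buffer now: "LBEEE"
  byte 3: read out[4]='E', append. Buffer now: "LBEEEE"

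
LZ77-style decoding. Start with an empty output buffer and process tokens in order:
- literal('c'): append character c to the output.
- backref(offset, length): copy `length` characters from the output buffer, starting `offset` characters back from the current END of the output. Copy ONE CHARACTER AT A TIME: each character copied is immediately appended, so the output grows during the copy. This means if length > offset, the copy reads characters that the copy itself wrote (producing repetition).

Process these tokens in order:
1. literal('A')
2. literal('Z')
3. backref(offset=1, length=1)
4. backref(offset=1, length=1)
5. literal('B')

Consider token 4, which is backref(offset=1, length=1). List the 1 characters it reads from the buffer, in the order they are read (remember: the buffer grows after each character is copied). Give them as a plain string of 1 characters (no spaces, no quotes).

Answer: Z

Derivation:
Token 1: literal('A'). Output: "A"
Token 2: literal('Z'). Output: "AZ"
Token 3: backref(off=1, len=1). Copied 'Z' from pos 1. Output: "AZZ"
Token 4: backref(off=1, len=1). Buffer before: "AZZ" (len 3)
  byte 1: read out[2]='Z', append. Buffer now: "AZZZ"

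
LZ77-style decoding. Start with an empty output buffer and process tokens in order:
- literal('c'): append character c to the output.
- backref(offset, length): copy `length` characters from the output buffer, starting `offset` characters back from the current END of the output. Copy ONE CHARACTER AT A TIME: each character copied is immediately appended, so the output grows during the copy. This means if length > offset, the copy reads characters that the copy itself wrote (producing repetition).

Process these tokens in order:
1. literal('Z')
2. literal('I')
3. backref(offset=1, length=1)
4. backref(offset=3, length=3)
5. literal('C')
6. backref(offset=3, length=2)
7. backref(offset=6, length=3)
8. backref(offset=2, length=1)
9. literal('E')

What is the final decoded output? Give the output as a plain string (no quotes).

Token 1: literal('Z'). Output: "Z"
Token 2: literal('I'). Output: "ZI"
Token 3: backref(off=1, len=1). Copied 'I' from pos 1. Output: "ZII"
Token 4: backref(off=3, len=3). Copied 'ZII' from pos 0. Output: "ZIIZII"
Token 5: literal('C'). Output: "ZIIZIIC"
Token 6: backref(off=3, len=2). Copied 'II' from pos 4. Output: "ZIIZIICII"
Token 7: backref(off=6, len=3). Copied 'ZII' from pos 3. Output: "ZIIZIICIIZII"
Token 8: backref(off=2, len=1). Copied 'I' from pos 10. Output: "ZIIZIICIIZIII"
Token 9: literal('E'). Output: "ZIIZIICIIZIIIE"

Answer: ZIIZIICIIZIIIE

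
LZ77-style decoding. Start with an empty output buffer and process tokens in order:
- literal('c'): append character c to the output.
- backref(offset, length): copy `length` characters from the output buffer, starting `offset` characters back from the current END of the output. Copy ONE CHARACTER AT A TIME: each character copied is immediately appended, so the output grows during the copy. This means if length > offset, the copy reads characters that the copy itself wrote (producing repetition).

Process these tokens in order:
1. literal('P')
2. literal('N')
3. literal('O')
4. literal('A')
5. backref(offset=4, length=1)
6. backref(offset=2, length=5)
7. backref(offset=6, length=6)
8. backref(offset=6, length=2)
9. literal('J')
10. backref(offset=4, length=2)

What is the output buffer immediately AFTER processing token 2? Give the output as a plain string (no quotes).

Token 1: literal('P'). Output: "P"
Token 2: literal('N'). Output: "PN"

Answer: PN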